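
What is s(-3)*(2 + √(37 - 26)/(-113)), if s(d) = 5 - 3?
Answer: 4 - 2*√11/113 ≈ 3.9413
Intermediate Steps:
s(d) = 2
s(-3)*(2 + √(37 - 26)/(-113)) = 2*(2 + √(37 - 26)/(-113)) = 2*(2 + √11*(-1/113)) = 2*(2 - √11/113) = 4 - 2*√11/113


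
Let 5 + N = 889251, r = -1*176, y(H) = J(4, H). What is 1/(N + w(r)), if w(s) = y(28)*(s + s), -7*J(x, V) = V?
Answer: 1/890654 ≈ 1.1228e-6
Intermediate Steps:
J(x, V) = -V/7
y(H) = -H/7
r = -176
N = 889246 (N = -5 + 889251 = 889246)
w(s) = -8*s (w(s) = (-1/7*28)*(s + s) = -8*s)
1/(N + w(r)) = 1/(889246 - 8*(-176)) = 1/(889246 + 1408) = 1/890654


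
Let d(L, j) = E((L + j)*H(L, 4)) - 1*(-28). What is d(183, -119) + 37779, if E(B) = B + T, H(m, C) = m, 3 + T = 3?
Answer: 49519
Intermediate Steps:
T = 0 (T = -3 + 3 = 0)
E(B) = B (E(B) = B + 0 = B)
d(L, j) = 28 + L*(L + j) (d(L, j) = (L + j)*L - 1*(-28) = L*(L + j) + 28 = 28 + L*(L + j))
d(183, -119) + 37779 = (28 + 183*(183 - 119)) + 37779 = (28 + 183*64) + 37779 = (28 + 11712) + 37779 = 11740 + 37779 = 49519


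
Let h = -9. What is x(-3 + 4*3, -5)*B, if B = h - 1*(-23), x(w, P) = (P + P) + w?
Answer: -14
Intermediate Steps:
x(w, P) = w + 2*P (x(w, P) = 2*P + w = w + 2*P)
B = 14 (B = -9 - 1*(-23) = -9 + 23 = 14)
x(-3 + 4*3, -5)*B = ((-3 + 4*3) + 2*(-5))*14 = ((-3 + 12) - 10)*14 = (9 - 10)*14 = -1*14 = -14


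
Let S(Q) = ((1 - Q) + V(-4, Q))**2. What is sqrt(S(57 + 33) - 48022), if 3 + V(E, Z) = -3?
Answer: 3*I*sqrt(4333) ≈ 197.48*I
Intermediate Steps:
V(E, Z) = -6 (V(E, Z) = -3 - 3 = -6)
S(Q) = (-5 - Q)**2 (S(Q) = ((1 - Q) - 6)**2 = (-5 - Q)**2)
sqrt(S(57 + 33) - 48022) = sqrt((5 + (57 + 33))**2 - 48022) = sqrt((5 + 90)**2 - 48022) = sqrt(95**2 - 48022) = sqrt(9025 - 48022) = sqrt(-38997) = 3*I*sqrt(4333)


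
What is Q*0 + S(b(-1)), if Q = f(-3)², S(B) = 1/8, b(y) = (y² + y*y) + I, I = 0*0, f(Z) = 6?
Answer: ⅛ ≈ 0.12500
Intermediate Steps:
I = 0
b(y) = 2*y² (b(y) = (y² + y*y) + 0 = (y² + y²) + 0 = 2*y² + 0 = 2*y²)
S(B) = ⅛
Q = 36 (Q = 6² = 36)
Q*0 + S(b(-1)) = 36*0 + ⅛ = 0 + ⅛ = ⅛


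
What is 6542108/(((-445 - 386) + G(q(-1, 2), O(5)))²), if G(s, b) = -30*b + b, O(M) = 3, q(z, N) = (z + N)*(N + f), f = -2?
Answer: 1635527/210681 ≈ 7.7630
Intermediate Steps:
q(z, N) = (-2 + N)*(N + z) (q(z, N) = (z + N)*(N - 2) = (N + z)*(-2 + N) = (-2 + N)*(N + z))
G(s, b) = -29*b
6542108/(((-445 - 386) + G(q(-1, 2), O(5)))²) = 6542108/(((-445 - 386) - 29*3)²) = 6542108/((-831 - 87)²) = 6542108/((-918)²) = 6542108/842724 = 6542108*(1/842724) = 1635527/210681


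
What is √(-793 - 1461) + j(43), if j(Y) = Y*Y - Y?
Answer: 1806 + 7*I*√46 ≈ 1806.0 + 47.476*I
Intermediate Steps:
j(Y) = Y² - Y
√(-793 - 1461) + j(43) = √(-793 - 1461) + 43*(-1 + 43) = √(-2254) + 43*42 = 7*I*√46 + 1806 = 1806 + 7*I*√46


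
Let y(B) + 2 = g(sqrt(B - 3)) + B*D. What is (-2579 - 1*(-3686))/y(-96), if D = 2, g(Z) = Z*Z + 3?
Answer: -1107/290 ≈ -3.8172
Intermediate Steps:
g(Z) = 3 + Z**2 (g(Z) = Z**2 + 3 = 3 + Z**2)
y(B) = -2 + 3*B (y(B) = -2 + ((3 + (sqrt(B - 3))**2) + B*2) = -2 + ((3 + (sqrt(-3 + B))**2) + 2*B) = -2 + ((3 + (-3 + B)) + 2*B) = -2 + (B + 2*B) = -2 + 3*B)
(-2579 - 1*(-3686))/y(-96) = (-2579 - 1*(-3686))/(-2 + 3*(-96)) = (-2579 + 3686)/(-2 - 288) = 1107/(-290) = 1107*(-1/290) = -1107/290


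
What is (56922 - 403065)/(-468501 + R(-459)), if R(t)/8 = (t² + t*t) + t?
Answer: -115381/966241 ≈ -0.11941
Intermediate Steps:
R(t) = 8*t + 16*t² (R(t) = 8*((t² + t*t) + t) = 8*((t² + t²) + t) = 8*(2*t² + t) = 8*(t + 2*t²) = 8*t + 16*t²)
(56922 - 403065)/(-468501 + R(-459)) = (56922 - 403065)/(-468501 + 8*(-459)*(1 + 2*(-459))) = -346143/(-468501 + 8*(-459)*(1 - 918)) = -346143/(-468501 + 8*(-459)*(-917)) = -346143/(-468501 + 3367224) = -346143/2898723 = -346143*1/2898723 = -115381/966241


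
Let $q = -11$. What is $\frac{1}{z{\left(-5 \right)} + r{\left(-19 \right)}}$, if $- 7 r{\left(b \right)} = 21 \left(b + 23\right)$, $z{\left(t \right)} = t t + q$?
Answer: $\frac{1}{2} \approx 0.5$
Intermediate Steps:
$z{\left(t \right)} = -11 + t^{2}$ ($z{\left(t \right)} = t t - 11 = t^{2} - 11 = -11 + t^{2}$)
$r{\left(b \right)} = -69 - 3 b$ ($r{\left(b \right)} = - \frac{21 \left(b + 23\right)}{7} = - \frac{21 \left(23 + b\right)}{7} = - \frac{483 + 21 b}{7} = -69 - 3 b$)
$\frac{1}{z{\left(-5 \right)} + r{\left(-19 \right)}} = \frac{1}{\left(-11 + \left(-5\right)^{2}\right) - 12} = \frac{1}{\left(-11 + 25\right) + \left(-69 + 57\right)} = \frac{1}{14 - 12} = \frac{1}{2}$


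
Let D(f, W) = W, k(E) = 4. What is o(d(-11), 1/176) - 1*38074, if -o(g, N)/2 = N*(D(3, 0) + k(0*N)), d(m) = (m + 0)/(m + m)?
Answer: -837629/22 ≈ -38074.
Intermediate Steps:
d(m) = 1/2 (d(m) = m/((2*m)) = m*(1/(2*m)) = 1/2)
o(g, N) = -8*N (o(g, N) = -2*N*(0 + 4) = -2*N*4 = -8*N)
o(d(-11), 1/176) - 1*38074 = -8/176 - 1*38074 = -8*1/176 - 38074 = -1/22 - 38074 = -837629/22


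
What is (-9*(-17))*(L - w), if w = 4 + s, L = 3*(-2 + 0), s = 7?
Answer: -2601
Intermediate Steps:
L = -6 (L = 3*(-2) = -6)
w = 11 (w = 4 + 7 = 11)
(-9*(-17))*(L - w) = (-9*(-17))*(-6 - 1*11) = 153*(-6 - 11) = 153*(-17) = -2601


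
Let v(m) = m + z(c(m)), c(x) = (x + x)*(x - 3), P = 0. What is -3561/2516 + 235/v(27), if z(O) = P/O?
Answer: 495113/67932 ≈ 7.2884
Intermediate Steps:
c(x) = 2*x*(-3 + x) (c(x) = (2*x)*(-3 + x) = 2*x*(-3 + x))
z(O) = 0 (z(O) = 0/O = 0)
v(m) = m (v(m) = m + 0 = m)
-3561/2516 + 235/v(27) = -3561/2516 + 235/27 = 495113/67932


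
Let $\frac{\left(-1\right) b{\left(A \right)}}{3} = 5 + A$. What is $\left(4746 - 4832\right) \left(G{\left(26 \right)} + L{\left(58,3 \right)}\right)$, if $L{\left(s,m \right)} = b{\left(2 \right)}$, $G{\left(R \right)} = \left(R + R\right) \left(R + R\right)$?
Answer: $-230738$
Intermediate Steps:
$b{\left(A \right)} = -15 - 3 A$ ($b{\left(A \right)} = - 3 \left(5 + A\right) = -15 - 3 A$)
$G{\left(R \right)} = 4 R^{2}$ ($G{\left(R \right)} = 2 R 2 R = 4 R^{2}$)
$L{\left(s,m \right)} = -21$ ($L{\left(s,m \right)} = -15 - 6 = -21$)
$\left(4746 - 4832\right) \left(G{\left(26 \right)} + L{\left(58,3 \right)}\right) = \left(4746 - 4832\right) \left(4 \cdot 26^{2} - 21\right) = - 86 \left(4 \cdot 676 - 21\right) = - 86 \left(2704 - 21\right) = \left(-86\right) 2683 = -230738$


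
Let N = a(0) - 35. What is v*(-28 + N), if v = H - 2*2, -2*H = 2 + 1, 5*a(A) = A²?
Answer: 693/2 ≈ 346.50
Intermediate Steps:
a(A) = A²/5
H = -3/2 (H = -(2 + 1)/2 = -½*3 = -3/2 ≈ -1.5000)
N = -35 (N = (⅕)*0² - 35 = (⅕)*0 - 35 = 0 - 35 = -35)
v = -11/2 (v = -3/2 - 2*2 = -3/2 - 4 = -11/2 ≈ -5.5000)
v*(-28 + N) = -11*(-28 - 35)/2 = -11/2*(-63) = 693/2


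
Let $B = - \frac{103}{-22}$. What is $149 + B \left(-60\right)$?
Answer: $- \frac{1451}{11} \approx -131.91$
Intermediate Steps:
$B = \frac{103}{22}$ ($B = \left(-103\right) \left(- \frac{1}{22}\right) = \frac{103}{22} \approx 4.6818$)
$149 + B \left(-60\right) = 149 + \frac{103}{22} \left(-60\right) = 149 - \frac{3090}{11} = - \frac{1451}{11}$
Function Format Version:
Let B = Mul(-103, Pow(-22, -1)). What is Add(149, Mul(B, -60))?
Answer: Rational(-1451, 11) ≈ -131.91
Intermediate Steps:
B = Rational(103, 22) (B = Mul(-103, Rational(-1, 22)) = Rational(103, 22) ≈ 4.6818)
Add(149, Mul(B, -60)) = Add(149, Mul(Rational(103, 22), -60)) = Add(149, Rational(-3090, 11)) = Rational(-1451, 11)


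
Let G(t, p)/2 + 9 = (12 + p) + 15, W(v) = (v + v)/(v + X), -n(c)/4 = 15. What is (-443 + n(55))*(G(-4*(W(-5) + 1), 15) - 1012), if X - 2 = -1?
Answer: 475838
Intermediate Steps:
X = 1 (X = 2 - 1 = 1)
n(c) = -60 (n(c) = -4*15 = -60)
W(v) = 2*v/(1 + v) (W(v) = (v + v)/(v + 1) = (2*v)/(1 + v) = 2*v/(1 + v))
G(t, p) = 36 + 2*p (G(t, p) = -18 + 2*((12 + p) + 15) = -18 + 2*(27 + p) = -18 + (54 + 2*p) = 36 + 2*p)
(-443 + n(55))*(G(-4*(W(-5) + 1), 15) - 1012) = (-443 - 60)*((36 + 2*15) - 1012) = -503*((36 + 30) - 1012) = -503*(66 - 1012) = -503*(-946) = 475838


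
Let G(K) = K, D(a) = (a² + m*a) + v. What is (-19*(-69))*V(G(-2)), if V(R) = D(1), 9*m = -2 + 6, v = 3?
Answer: 17480/3 ≈ 5826.7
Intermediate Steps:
m = 4/9 (m = (-2 + 6)/9 = (⅑)*4 = 4/9 ≈ 0.44444)
D(a) = 3 + a² + 4*a/9 (D(a) = (a² + 4*a/9) + 3 = 3 + a² + 4*a/9)
V(R) = 40/9 (V(R) = 3 + 1² + (4/9)*1 = 3 + 1 + 4/9 = 40/9)
(-19*(-69))*V(G(-2)) = -19*(-69)*(40/9) = 1311*(40/9) = 17480/3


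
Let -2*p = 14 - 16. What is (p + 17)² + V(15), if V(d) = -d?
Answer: 309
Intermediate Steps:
p = 1 (p = -(14 - 16)/2 = -½*(-2) = 1)
(p + 17)² + V(15) = (1 + 17)² - 1*15 = 18² - 15 = 324 - 15 = 309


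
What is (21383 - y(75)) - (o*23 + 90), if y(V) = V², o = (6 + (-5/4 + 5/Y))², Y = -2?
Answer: 248825/16 ≈ 15552.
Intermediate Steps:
o = 81/16 (o = (6 + (-5/4 + 5/(-2)))² = (6 + (-5*¼ + 5*(-½)))² = (6 + (-5/4 - 5/2))² = (6 - 15/4)² = (9/4)² = 81/16 ≈ 5.0625)
(21383 - y(75)) - (o*23 + 90) = (21383 - 1*75²) - ((81/16)*23 + 90) = (21383 - 1*5625) - (1863/16 + 90) = (21383 - 5625) - 1*3303/16 = 15758 - 3303/16 = 248825/16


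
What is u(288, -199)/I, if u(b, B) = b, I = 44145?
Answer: 32/4905 ≈ 0.0065240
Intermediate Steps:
u(288, -199)/I = 288/44145 = 288*(1/44145) = 32/4905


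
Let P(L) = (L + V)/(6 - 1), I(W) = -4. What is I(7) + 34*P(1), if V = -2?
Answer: -54/5 ≈ -10.800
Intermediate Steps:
P(L) = -⅖ + L/5 (P(L) = (L - 2)/(6 - 1) = (-2 + L)/5 = (-2 + L)*(⅕) = -⅖ + L/5)
I(7) + 34*P(1) = -4 + 34*(-⅖ + (⅕)*1) = -4 + 34*(-⅖ + ⅕) = -4 + 34*(-⅕) = -4 - 34/5 = -54/5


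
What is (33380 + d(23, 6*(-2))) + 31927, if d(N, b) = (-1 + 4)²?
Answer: 65316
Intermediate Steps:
d(N, b) = 9 (d(N, b) = 3² = 9)
(33380 + d(23, 6*(-2))) + 31927 = (33380 + 9) + 31927 = 33389 + 31927 = 65316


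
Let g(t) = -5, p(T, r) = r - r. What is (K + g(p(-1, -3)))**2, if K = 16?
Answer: 121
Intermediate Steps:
p(T, r) = 0
(K + g(p(-1, -3)))**2 = (16 - 5)**2 = 11**2 = 121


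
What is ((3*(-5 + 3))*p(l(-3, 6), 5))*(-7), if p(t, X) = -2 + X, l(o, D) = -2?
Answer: 126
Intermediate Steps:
((3*(-5 + 3))*p(l(-3, 6), 5))*(-7) = ((3*(-5 + 3))*(-2 + 5))*(-7) = ((3*(-2))*3)*(-7) = -6*3*(-7) = -18*(-7) = 126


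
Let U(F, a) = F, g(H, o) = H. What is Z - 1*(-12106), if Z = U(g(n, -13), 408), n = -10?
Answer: 12096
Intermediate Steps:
Z = -10
Z - 1*(-12106) = -10 - 1*(-12106) = -10 + 12106 = 12096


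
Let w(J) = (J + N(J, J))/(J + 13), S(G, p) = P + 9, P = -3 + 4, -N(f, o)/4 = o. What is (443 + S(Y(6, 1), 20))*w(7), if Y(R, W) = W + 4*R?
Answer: -9513/20 ≈ -475.65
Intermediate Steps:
N(f, o) = -4*o
P = 1
S(G, p) = 10 (S(G, p) = 1 + 9 = 10)
w(J) = -3*J/(13 + J) (w(J) = (J - 4*J)/(J + 13) = (-3*J)/(13 + J) = -3*J/(13 + J))
(443 + S(Y(6, 1), 20))*w(7) = (443 + 10)*(-3*7/(13 + 7)) = 453*(-3*7/20) = 453*(-3*7*1/20) = 453*(-21/20) = -9513/20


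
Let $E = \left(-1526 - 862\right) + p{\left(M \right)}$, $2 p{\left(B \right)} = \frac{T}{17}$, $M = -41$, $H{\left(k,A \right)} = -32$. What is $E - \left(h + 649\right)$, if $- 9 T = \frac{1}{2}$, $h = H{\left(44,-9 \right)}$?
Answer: $- \frac{1839061}{612} \approx -3005.0$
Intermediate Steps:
$h = -32$
$T = - \frac{1}{18}$ ($T = - \frac{1}{9 \cdot 2} = \left(- \frac{1}{9}\right) \frac{1}{2} = - \frac{1}{18} \approx -0.055556$)
$p{\left(B \right)} = - \frac{1}{612}$ ($p{\left(B \right)} = \frac{\left(- \frac{1}{18}\right) \frac{1}{17}}{2} = \frac{1}{2} \left(- \frac{1}{306}\right) = - \frac{1}{612}$)
$E = - \frac{1461457}{612}$ ($E = \left(-1526 - 862\right) - \frac{1}{612} = -2388 - \frac{1}{612} = - \frac{1461457}{612} \approx -2388.0$)
$E - \left(h + 649\right) = - \frac{1461457}{612} - \left(-32 + 649\right) = - \frac{1461457}{612} - 617 = - \frac{1839061}{612}$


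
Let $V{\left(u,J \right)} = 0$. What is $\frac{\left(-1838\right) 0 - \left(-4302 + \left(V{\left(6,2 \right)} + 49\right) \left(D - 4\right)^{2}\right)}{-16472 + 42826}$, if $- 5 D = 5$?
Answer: $\frac{3077}{26354} \approx 0.11676$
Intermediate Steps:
$D = -1$ ($D = \left(- \frac{1}{5}\right) 5 = -1$)
$\frac{\left(-1838\right) 0 - \left(-4302 + \left(V{\left(6,2 \right)} + 49\right) \left(D - 4\right)^{2}\right)}{-16472 + 42826} = \frac{\left(-1838\right) 0 + \left(4302 - \left(0 + 49\right) \left(-1 - 4\right)^{2}\right)}{-16472 + 42826} = \frac{0 + \left(4302 - 49 \left(-5\right)^{2}\right)}{26354} = \left(0 + \left(4302 - 49 \cdot 25\right)\right) \frac{1}{26354} = \left(0 + \left(4302 - 1225\right)\right) \frac{1}{26354} = \left(0 + 3077\right) \frac{1}{26354} = 3077 \cdot \frac{1}{26354} = \frac{3077}{26354}$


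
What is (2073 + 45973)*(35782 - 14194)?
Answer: 1037217048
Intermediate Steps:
(2073 + 45973)*(35782 - 14194) = 48046*21588 = 1037217048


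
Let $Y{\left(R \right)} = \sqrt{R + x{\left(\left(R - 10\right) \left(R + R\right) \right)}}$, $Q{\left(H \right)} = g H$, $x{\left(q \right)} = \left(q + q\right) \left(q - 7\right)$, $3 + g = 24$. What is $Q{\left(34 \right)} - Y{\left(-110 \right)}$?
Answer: $714 - \sqrt{1393550290} \approx -36616.0$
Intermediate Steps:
$g = 21$ ($g = -3 + 24 = 21$)
$x{\left(q \right)} = 2 q \left(-7 + q\right)$
$Q{\left(H \right)} = 21 H$
$Y{\left(R \right)} = \sqrt{R + 4 R \left(-10 + R\right) \left(-7 + 2 R \left(-10 + R\right)\right)}$ ($Y{\left(R \right)} = \sqrt{R + 2 \left(R - 10\right) \left(R + R\right) \left(-7 + \left(R - 10\right) \left(R + R\right)\right)} = \sqrt{R + 2 \left(-10 + R\right) 2 R \left(-7 + \left(-10 + R\right) 2 R\right)} = \sqrt{R + 2 \cdot 2 R \left(-10 + R\right) \left(-7 + 2 R \left(-10 + R\right)\right)} = \sqrt{R + 4 R \left(-10 + R\right) \left(-7 + 2 R \left(-10 + R\right)\right)}$)
$Q{\left(34 \right)} - Y{\left(-110 \right)} = 21 \cdot 34 - \sqrt{- 110 \left(1 + 4 \left(-10 - 110\right) \left(-7 + 2 \left(-110\right) \left(-10 - 110\right)\right)\right)} = 714 - \sqrt{- 110 \left(1 + 4 \left(-120\right) \left(-7 + 2 \left(-110\right) \left(-120\right)\right)\right)} = 714 - \sqrt{- 110 \left(1 + 4 \left(-120\right) \left(-7 + 26400\right)\right)} = 714 - \sqrt{- 110 \left(1 + 4 \left(-120\right) 26393\right)} = 714 - \sqrt{- 110 \left(1 - 12668640\right)} = 714 - \sqrt{\left(-110\right) \left(-12668639\right)} = 714 - \sqrt{1393550290}$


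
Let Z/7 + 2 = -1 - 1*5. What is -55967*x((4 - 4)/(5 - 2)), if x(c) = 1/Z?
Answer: 55967/56 ≈ 999.41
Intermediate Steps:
Z = -56 (Z = -14 + 7*(-1 - 1*5) = -14 + 7*(-1 - 5) = -14 + 7*(-6) = -14 - 42 = -56)
x(c) = -1/56 (x(c) = 1/(-56) = -1/56)
-55967*x((4 - 4)/(5 - 2)) = -55967*(-1/56) = 55967/56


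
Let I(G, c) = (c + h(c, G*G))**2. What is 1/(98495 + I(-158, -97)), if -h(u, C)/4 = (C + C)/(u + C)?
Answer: 618367689/67727682227776 ≈ 9.1302e-6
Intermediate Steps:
h(u, C) = -8*C/(C + u) (h(u, C) = -4*(C + C)/(u + C) = -4*2*C/(C + u) = -8*C/(C + u))
I(G, c) = (c - 8*G**2/(c + G**2))**2 (I(G, c) = (c - 8*G*G/(G*G + c))**2 = (c - 8*G**2/(G**2 + c))**2 = (c - 8*G**2/(c + G**2))**2)
1/(98495 + I(-158, -97)) = 1/(98495 + (8*(-158)**2 - 1*(-97)*(-97 + (-158)**2))**2/(-97 + (-158)**2)**2) = 1/(98495 + (8*24964 - 1*(-97)*(-97 + 24964))**2/(-97 + 24964)**2) = 1/(98495 + (199712 - 1*(-97)*24867)**2/24867**2) = 1/(98495 + (199712 + 2412099)**2/618367689) = 1/(98495 + (1/618367689)*2611811**2) = 1/(98495 + (1/618367689)*6821556699721) = 1/(98495 + 6821556699721/618367689) = 1/(67727682227776/618367689) = 618367689/67727682227776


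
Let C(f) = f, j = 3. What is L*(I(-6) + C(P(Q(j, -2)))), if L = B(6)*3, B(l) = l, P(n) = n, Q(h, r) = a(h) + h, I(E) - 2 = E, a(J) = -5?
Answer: -108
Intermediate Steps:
I(E) = 2 + E
Q(h, r) = -5 + h
L = 18 (L = 6*3 = 18)
L*(I(-6) + C(P(Q(j, -2)))) = 18*((2 - 6) + (-5 + 3)) = 18*(-4 - 2) = 18*(-6) = -108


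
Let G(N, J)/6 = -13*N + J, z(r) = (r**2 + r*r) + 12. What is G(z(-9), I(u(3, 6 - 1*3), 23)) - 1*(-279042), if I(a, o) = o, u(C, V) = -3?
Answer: 265608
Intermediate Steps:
z(r) = 12 + 2*r**2 (z(r) = (r**2 + r**2) + 12 = 2*r**2 + 12 = 12 + 2*r**2)
G(N, J) = -78*N + 6*J (G(N, J) = 6*(-13*N + J) = 6*(J - 13*N) = -78*N + 6*J)
G(z(-9), I(u(3, 6 - 1*3), 23)) - 1*(-279042) = (-78*(12 + 2*(-9)**2) + 6*23) - 1*(-279042) = (-78*(12 + 2*81) + 138) + 279042 = (-78*(12 + 162) + 138) + 279042 = (-78*174 + 138) + 279042 = (-13572 + 138) + 279042 = -13434 + 279042 = 265608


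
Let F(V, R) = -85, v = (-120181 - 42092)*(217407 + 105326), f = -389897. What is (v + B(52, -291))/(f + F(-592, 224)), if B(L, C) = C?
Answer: 8728475400/64997 ≈ 1.3429e+5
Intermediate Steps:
v = -52370852109 (v = -162273*322733 = -52370852109)
(v + B(52, -291))/(f + F(-592, 224)) = (-52370852109 - 291)/(-389897 - 85) = -52370852400/(-389982) = -52370852400*(-1/389982) = 8728475400/64997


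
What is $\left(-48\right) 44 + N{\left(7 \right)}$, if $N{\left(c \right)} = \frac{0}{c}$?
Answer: $-2112$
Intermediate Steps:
$N{\left(c \right)} = 0$
$\left(-48\right) 44 + N{\left(7 \right)} = \left(-48\right) 44 + 0 = -2112 + 0 = -2112$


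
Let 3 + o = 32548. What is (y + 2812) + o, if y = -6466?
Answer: 28891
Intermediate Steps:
o = 32545 (o = -3 + 32548 = 32545)
(y + 2812) + o = (-6466 + 2812) + 32545 = -3654 + 32545 = 28891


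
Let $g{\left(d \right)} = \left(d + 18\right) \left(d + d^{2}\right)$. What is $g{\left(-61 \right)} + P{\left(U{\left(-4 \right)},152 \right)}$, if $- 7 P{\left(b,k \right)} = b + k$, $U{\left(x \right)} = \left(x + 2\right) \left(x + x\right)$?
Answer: $-157404$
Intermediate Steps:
$U{\left(x \right)} = 2 x \left(2 + x\right)$ ($U{\left(x \right)} = \left(2 + x\right) 2 x = 2 x \left(2 + x\right)$)
$P{\left(b,k \right)} = - \frac{b}{7} - \frac{k}{7}$ ($P{\left(b,k \right)} = - \frac{b + k}{7} = - \frac{b}{7} - \frac{k}{7}$)
$g{\left(d \right)} = \left(18 + d\right) \left(d + d^{2}\right)$
$g{\left(-61 \right)} + P{\left(U{\left(-4 \right)},152 \right)} = - 61 \left(18 + \left(-61\right)^{2} + 19 \left(-61\right)\right) - \left(\frac{152}{7} + \frac{2 \left(-4\right) \left(2 - 4\right)}{7}\right) = - 61 \left(18 + 3721 - 1159\right) - \left(\frac{152}{7} + \frac{2 \left(-4\right) \left(-2\right)}{7}\right) = \left(-61\right) 2580 - 24 = -157380 - 24 = -157404$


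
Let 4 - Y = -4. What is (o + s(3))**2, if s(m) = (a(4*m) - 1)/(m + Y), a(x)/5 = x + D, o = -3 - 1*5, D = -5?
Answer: 2916/121 ≈ 24.099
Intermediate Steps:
Y = 8 (Y = 4 - 1*(-4) = 4 + 4 = 8)
o = -8 (o = -3 - 5 = -8)
a(x) = -25 + 5*x (a(x) = 5*(x - 5) = 5*(-5 + x) = -25 + 5*x)
s(m) = (-26 + 20*m)/(8 + m) (s(m) = ((-25 + 5*(4*m)) - 1)/(m + 8) = ((-25 + 20*m) - 1)/(8 + m) = (-26 + 20*m)/(8 + m))
(o + s(3))**2 = (-8 + 2*(-13 + 10*3)/(8 + 3))**2 = (-8 + 2*(-13 + 30)/11)**2 = (-8 + 2*(1/11)*17)**2 = (-8 + 34/11)**2 = (-54/11)**2 = 2916/121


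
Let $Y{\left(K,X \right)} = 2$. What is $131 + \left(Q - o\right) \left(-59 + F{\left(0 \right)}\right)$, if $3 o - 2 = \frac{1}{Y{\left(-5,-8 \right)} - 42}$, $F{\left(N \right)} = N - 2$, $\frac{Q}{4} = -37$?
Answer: $\frac{1103899}{120} \approx 9199.2$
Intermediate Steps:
$Q = -148$ ($Q = 4 \left(-37\right) = -148$)
$F{\left(N \right)} = -2 + N$ ($F{\left(N \right)} = N - 2 = -2 + N$)
$o = \frac{79}{120}$ ($o = \frac{2}{3} + \frac{1}{3 \left(2 - 42\right)} = \frac{2}{3} + \frac{1}{3 \left(-40\right)} = \frac{2}{3} + \frac{1}{3} \left(- \frac{1}{40}\right) = \frac{2}{3} - \frac{1}{120} = \frac{79}{120} \approx 0.65833$)
$131 + \left(Q - o\right) \left(-59 + F{\left(0 \right)}\right) = 131 + \left(-148 - \frac{79}{120}\right) \left(-59 + \left(-2 + 0\right)\right) = 131 + \left(-148 - \frac{79}{120}\right) \left(-59 - 2\right) = 131 - - \frac{1088179}{120} = 131 + \frac{1088179}{120} = \frac{1103899}{120}$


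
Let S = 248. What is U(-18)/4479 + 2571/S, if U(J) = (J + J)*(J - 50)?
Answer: 4040871/370264 ≈ 10.913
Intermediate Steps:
U(J) = 2*J*(-50 + J) (U(J) = (2*J)*(-50 + J) = 2*J*(-50 + J))
U(-18)/4479 + 2571/S = (2*(-18)*(-50 - 18))/4479 + 2571/248 = (2*(-18)*(-68))*(1/4479) + 2571*(1/248) = 2448*(1/4479) + 2571/248 = 816/1493 + 2571/248 = 4040871/370264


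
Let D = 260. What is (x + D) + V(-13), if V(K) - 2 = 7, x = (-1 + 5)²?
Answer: 285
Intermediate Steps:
x = 16 (x = 4² = 16)
V(K) = 9 (V(K) = 2 + 7 = 9)
(x + D) + V(-13) = (16 + 260) + 9 = 276 + 9 = 285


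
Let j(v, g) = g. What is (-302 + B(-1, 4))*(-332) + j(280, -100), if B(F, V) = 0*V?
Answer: 100164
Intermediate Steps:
B(F, V) = 0
(-302 + B(-1, 4))*(-332) + j(280, -100) = (-302 + 0)*(-332) - 100 = -302*(-332) - 100 = 100264 - 100 = 100164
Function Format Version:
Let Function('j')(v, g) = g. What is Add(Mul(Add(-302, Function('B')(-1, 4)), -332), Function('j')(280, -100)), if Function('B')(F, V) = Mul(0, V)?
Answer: 100164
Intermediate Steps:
Function('B')(F, V) = 0
Add(Mul(Add(-302, Function('B')(-1, 4)), -332), Function('j')(280, -100)) = Add(Mul(Add(-302, 0), -332), -100) = Add(Mul(-302, -332), -100) = Add(100264, -100) = 100164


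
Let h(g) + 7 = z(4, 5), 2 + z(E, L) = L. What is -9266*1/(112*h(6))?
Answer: 4633/224 ≈ 20.683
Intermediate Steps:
z(E, L) = -2 + L
h(g) = -4 (h(g) = -7 + (-2 + 5) = -7 + 3 = -4)
-9266*1/(112*h(6)) = -9266/(-7*(-4)*(-16)) = -9266/(28*(-16)) = -9266/(-448) = -9266*(-1/448) = 4633/224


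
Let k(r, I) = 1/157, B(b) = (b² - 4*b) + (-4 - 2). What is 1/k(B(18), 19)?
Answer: 157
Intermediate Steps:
B(b) = -6 + b² - 4*b (B(b) = (b² - 4*b) - 6 = -6 + b² - 4*b)
k(r, I) = 1/157
1/k(B(18), 19) = 1/(1/157) = 157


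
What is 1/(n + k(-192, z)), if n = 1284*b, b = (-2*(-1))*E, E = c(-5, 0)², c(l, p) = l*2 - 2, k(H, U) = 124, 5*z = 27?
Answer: 1/369916 ≈ 2.7033e-6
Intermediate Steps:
z = 27/5 (z = (⅕)*27 = 27/5 ≈ 5.4000)
c(l, p) = -2 + 2*l (c(l, p) = 2*l - 2 = -2 + 2*l)
E = 144 (E = (-2 + 2*(-5))² = (-2 - 10)² = (-12)² = 144)
b = 288 (b = -2*(-1)*144 = 2*144 = 288)
n = 369792 (n = 1284*288 = 369792)
1/(n + k(-192, z)) = 1/(369792 + 124) = 1/369916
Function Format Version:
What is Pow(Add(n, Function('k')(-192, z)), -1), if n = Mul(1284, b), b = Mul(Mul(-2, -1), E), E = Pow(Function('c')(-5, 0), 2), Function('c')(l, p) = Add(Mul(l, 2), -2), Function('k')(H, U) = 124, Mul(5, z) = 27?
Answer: Rational(1, 369916) ≈ 2.7033e-6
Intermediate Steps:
z = Rational(27, 5) (z = Mul(Rational(1, 5), 27) = Rational(27, 5) ≈ 5.4000)
Function('c')(l, p) = Add(-2, Mul(2, l)) (Function('c')(l, p) = Add(Mul(2, l), -2) = Add(-2, Mul(2, l)))
E = 144 (E = Pow(Add(-2, Mul(2, -5)), 2) = Pow(Add(-2, -10), 2) = Pow(-12, 2) = 144)
b = 288 (b = Mul(Mul(-2, -1), 144) = Mul(2, 144) = 288)
n = 369792 (n = Mul(1284, 288) = 369792)
Pow(Add(n, Function('k')(-192, z)), -1) = Pow(Add(369792, 124), -1) = Pow(369916, -1) = Rational(1, 369916)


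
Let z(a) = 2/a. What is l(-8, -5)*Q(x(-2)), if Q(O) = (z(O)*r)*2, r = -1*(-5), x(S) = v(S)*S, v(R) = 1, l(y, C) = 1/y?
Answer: 5/4 ≈ 1.2500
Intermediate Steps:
x(S) = S (x(S) = 1*S = S)
r = 5
Q(O) = 20/O (Q(O) = ((2/O)*5)*2 = (10/O)*2 = 20/O)
l(-8, -5)*Q(x(-2)) = (20/(-2))/(-8) = -5*(-1)/(2*2) = -⅛*(-10) = 5/4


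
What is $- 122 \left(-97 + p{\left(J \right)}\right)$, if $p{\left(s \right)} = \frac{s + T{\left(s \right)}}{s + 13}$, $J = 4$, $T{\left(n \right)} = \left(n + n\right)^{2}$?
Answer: $11346$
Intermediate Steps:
$T{\left(n \right)} = 4 n^{2}$ ($T{\left(n \right)} = \left(2 n\right)^{2} = 4 n^{2}$)
$p{\left(s \right)} = \frac{s + 4 s^{2}}{13 + s}$ ($p{\left(s \right)} = \frac{s + 4 s^{2}}{s + 13} = \frac{s + 4 s^{2}}{13 + s}$)
$- 122 \left(-97 + p{\left(J \right)}\right) = - 122 \left(-97 + \frac{4 \left(1 + 4 \cdot 4\right)}{13 + 4}\right) = - 122 \left(-97 + \frac{4 \left(1 + 16\right)}{17}\right) = - 122 \left(-97 + 4 \cdot \frac{1}{17} \cdot 17\right) = - 122 \left(-97 + 4\right) = \left(-122\right) \left(-93\right) = 11346$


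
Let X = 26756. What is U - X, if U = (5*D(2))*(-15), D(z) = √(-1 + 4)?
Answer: -26756 - 75*√3 ≈ -26886.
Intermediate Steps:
D(z) = √3
U = -75*√3 (U = (5*√3)*(-15) = -75*√3 ≈ -129.90)
U - X = -75*√3 - 1*26756 = -75*√3 - 26756 = -26756 - 75*√3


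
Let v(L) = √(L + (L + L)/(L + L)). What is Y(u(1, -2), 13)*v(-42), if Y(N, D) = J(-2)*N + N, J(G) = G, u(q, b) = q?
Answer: -I*√41 ≈ -6.4031*I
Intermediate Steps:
v(L) = √(1 + L) (v(L) = √(L + (2*L)/((2*L))) = √(L + (2*L)*(1/(2*L))) = √(L + 1) = √(1 + L))
Y(N, D) = -N (Y(N, D) = -2*N + N = -N)
Y(u(1, -2), 13)*v(-42) = (-1*1)*√(1 - 42) = -√(-41) = -I*√41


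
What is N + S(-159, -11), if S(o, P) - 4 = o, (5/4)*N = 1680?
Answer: 1189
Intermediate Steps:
N = 1344 (N = (⅘)*1680 = 1344)
S(o, P) = 4 + o
N + S(-159, -11) = 1344 + (4 - 159) = 1344 - 155 = 1189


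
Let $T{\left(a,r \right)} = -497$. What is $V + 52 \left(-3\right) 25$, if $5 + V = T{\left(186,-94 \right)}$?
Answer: $-4402$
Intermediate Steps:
$V = -502$ ($V = -5 - 497 = -502$)
$V + 52 \left(-3\right) 25 = -502 + 52 \left(-3\right) 25 = -502 - 3900 = -4402$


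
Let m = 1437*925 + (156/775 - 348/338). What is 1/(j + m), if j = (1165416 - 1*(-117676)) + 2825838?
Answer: 130975/712262242639 ≈ 1.8389e-7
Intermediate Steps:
j = 4108930 (j = (1165416 + 117676) + 2825838 = 1283092 + 2825838 = 4108930)
m = 174095135889/130975 (m = 1329225 + (156*(1/775) - 348*1/338) = 1329225 + (156/775 - 174/169) = 1329225 - 108486/130975 = 174095135889/130975 ≈ 1.3292e+6)
1/(j + m) = 1/(4108930 + 174095135889/130975) = 1/(712262242639/130975) = 130975/712262242639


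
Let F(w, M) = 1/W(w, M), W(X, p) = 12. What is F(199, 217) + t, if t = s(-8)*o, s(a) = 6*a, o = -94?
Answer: 54145/12 ≈ 4512.1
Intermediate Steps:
F(w, M) = 1/12
t = 4512 (t = (6*(-8))*(-94) = -48*(-94) = 4512)
F(199, 217) + t = 1/12 + 4512 = 54145/12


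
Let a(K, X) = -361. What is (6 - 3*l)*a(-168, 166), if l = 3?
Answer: 1083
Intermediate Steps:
(6 - 3*l)*a(-168, 166) = (6 - 3*3)*(-361) = (6 - 9)*(-361) = -3*(-361) = 1083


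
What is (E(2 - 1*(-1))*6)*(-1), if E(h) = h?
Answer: -18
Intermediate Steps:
(E(2 - 1*(-1))*6)*(-1) = ((2 - 1*(-1))*6)*(-1) = ((2 + 1)*6)*(-1) = (3*6)*(-1) = 18*(-1) = -18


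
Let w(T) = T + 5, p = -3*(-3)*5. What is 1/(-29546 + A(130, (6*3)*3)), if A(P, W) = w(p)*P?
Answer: -1/23046 ≈ -4.3391e-5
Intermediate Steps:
p = 45 (p = 9*5 = 45)
w(T) = 5 + T
A(P, W) = 50*P (A(P, W) = (5 + 45)*P = 50*P)
1/(-29546 + A(130, (6*3)*3)) = 1/(-29546 + 50*130) = 1/(-29546 + 6500) = 1/(-23046) = -1/23046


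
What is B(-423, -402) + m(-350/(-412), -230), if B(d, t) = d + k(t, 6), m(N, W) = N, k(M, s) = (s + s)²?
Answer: -57299/206 ≈ -278.15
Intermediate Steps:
k(M, s) = 4*s² (k(M, s) = (2*s)² = 4*s²)
B(d, t) = 144 + d (B(d, t) = d + 4*6² = d + 4*36 = d + 144 = 144 + d)
B(-423, -402) + m(-350/(-412), -230) = (144 - 423) - 350/(-412) = -279 - 350*(-1/412) = -279 + 175/206 = -57299/206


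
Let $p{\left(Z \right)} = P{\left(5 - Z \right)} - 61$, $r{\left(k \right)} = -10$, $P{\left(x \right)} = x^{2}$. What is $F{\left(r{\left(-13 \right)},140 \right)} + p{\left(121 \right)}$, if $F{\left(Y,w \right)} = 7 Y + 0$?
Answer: $13325$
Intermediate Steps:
$F{\left(Y,w \right)} = 7 Y$
$p{\left(Z \right)} = -61 + \left(5 - Z\right)^{2}$ ($p{\left(Z \right)} = \left(5 - Z\right)^{2} - 61 = -61 + \left(5 - Z\right)^{2}$)
$F{\left(r{\left(-13 \right)},140 \right)} + p{\left(121 \right)} = 7 \left(-10\right) - \left(61 - \left(-5 + 121\right)^{2}\right) = -70 - \left(61 - 116^{2}\right) = -70 + \left(-61 + 13456\right) = -70 + 13395 = 13325$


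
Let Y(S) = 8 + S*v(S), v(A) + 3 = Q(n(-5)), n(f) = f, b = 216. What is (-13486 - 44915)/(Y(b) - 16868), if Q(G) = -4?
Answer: 19467/6124 ≈ 3.1788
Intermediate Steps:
v(A) = -7 (v(A) = -3 - 4 = -7)
Y(S) = 8 - 7*S (Y(S) = 8 + S*(-7) = 8 - 7*S)
(-13486 - 44915)/(Y(b) - 16868) = (-13486 - 44915)/((8 - 7*216) - 16868) = -58401/((8 - 1512) - 16868) = -58401/(-1504 - 16868) = -58401/(-18372) = -58401*(-1/18372) = 19467/6124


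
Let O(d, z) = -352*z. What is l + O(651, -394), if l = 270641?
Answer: 409329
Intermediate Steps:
l + O(651, -394) = 270641 - 352*(-394) = 270641 + 138688 = 409329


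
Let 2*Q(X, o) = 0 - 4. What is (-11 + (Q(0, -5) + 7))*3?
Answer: -18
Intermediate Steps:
Q(X, o) = -2 (Q(X, o) = (0 - 4)/2 = (½)*(-4) = -2)
(-11 + (Q(0, -5) + 7))*3 = (-11 + (-2 + 7))*3 = (-11 + 5)*3 = -6*3 = -18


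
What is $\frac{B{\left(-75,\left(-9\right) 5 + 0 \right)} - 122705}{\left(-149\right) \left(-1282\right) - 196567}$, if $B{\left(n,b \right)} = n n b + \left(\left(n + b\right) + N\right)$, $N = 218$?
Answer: $\frac{375732}{5549} \approx 67.712$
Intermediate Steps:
$B{\left(n,b \right)} = 218 + b + n + b n^{2}$ ($B{\left(n,b \right)} = n n b + \left(\left(n + b\right) + 218\right) = n^{2} b + \left(\left(b + n\right) + 218\right) = b n^{2} + \left(218 + b + n\right) = 218 + b + n + b n^{2}$)
$\frac{B{\left(-75,\left(-9\right) 5 + 0 \right)} - 122705}{\left(-149\right) \left(-1282\right) - 196567} = \frac{\left(218 + \left(\left(-9\right) 5 + 0\right) - 75 + \left(\left(-9\right) 5 + 0\right) \left(-75\right)^{2}\right) - 122705}{\left(-149\right) \left(-1282\right) - 196567} = \frac{\left(218 + \left(-45 + 0\right) - 75 + \left(-45 + 0\right) 5625\right) - 122705}{191018 - 196567} = \frac{\left(218 - 45 - 75 - 253125\right) - 122705}{-5549} = \left(\left(218 - 45 - 75 - 253125\right) - 122705\right) \left(- \frac{1}{5549}\right) = \left(-253027 - 122705\right) \left(- \frac{1}{5549}\right) = \left(-375732\right) \left(- \frac{1}{5549}\right) = \frac{375732}{5549}$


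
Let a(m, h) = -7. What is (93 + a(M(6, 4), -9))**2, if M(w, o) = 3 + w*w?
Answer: 7396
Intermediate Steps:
M(w, o) = 3 + w**2
(93 + a(M(6, 4), -9))**2 = (93 - 7)**2 = 86**2 = 7396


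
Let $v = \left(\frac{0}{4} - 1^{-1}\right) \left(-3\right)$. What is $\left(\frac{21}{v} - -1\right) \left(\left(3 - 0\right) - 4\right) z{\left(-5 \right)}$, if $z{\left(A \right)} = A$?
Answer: $40$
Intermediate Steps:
$v = 3$ ($v = \left(0 \cdot \frac{1}{4} - 1\right) \left(-3\right) = \left(0 - 1\right) \left(-3\right) = \left(-1\right) \left(-3\right) = 3$)
$\left(\frac{21}{v} - -1\right) \left(\left(3 - 0\right) - 4\right) z{\left(-5 \right)} = \left(\frac{21}{3} - -1\right) \left(\left(3 - 0\right) - 4\right) \left(-5\right) = \left(21 \cdot \frac{1}{3} + \left(-73 + 74\right)\right) \left(\left(3 + 0\right) - 4\right) \left(-5\right) = \left(7 + 1\right) \left(3 - 4\right) \left(-5\right) = 8 \left(\left(-1\right) \left(-5\right)\right) = 8 \cdot 5 = 40$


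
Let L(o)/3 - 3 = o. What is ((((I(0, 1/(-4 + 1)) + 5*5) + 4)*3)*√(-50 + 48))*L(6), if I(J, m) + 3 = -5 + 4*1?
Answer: 2025*I*√2 ≈ 2863.8*I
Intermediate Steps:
I(J, m) = -4 (I(J, m) = -3 + (-5 + 4*1) = -3 + (-5 + 4) = -3 - 1 = -4)
L(o) = 9 + 3*o
((((I(0, 1/(-4 + 1)) + 5*5) + 4)*3)*√(-50 + 48))*L(6) = ((((-4 + 5*5) + 4)*3)*√(-50 + 48))*(9 + 3*6) = ((((-4 + 25) + 4)*3)*√(-2))*(9 + 18) = (((21 + 4)*3)*(I*√2))*27 = ((25*3)*(I*√2))*27 = (75*(I*√2))*27 = (75*I*√2)*27 = 2025*I*√2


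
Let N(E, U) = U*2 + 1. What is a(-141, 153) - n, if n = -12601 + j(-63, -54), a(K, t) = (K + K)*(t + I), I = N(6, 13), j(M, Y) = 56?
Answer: -38215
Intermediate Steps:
N(E, U) = 1 + 2*U (N(E, U) = 2*U + 1 = 1 + 2*U)
I = 27 (I = 1 + 2*13 = 1 + 26 = 27)
a(K, t) = 2*K*(27 + t) (a(K, t) = (K + K)*(t + 27) = (2*K)*(27 + t) = 2*K*(27 + t))
n = -12545 (n = -12601 + 56 = -12545)
a(-141, 153) - n = 2*(-141)*(27 + 153) - 1*(-12545) = 2*(-141)*180 + 12545 = -50760 + 12545 = -38215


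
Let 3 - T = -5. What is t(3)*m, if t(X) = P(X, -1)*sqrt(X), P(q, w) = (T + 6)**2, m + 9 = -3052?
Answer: -599956*sqrt(3) ≈ -1.0392e+6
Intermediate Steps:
m = -3061 (m = -9 - 3052 = -3061)
T = 8 (T = 3 - 1*(-5) = 3 + 5 = 8)
P(q, w) = 196 (P(q, w) = (8 + 6)**2 = 14**2 = 196)
t(X) = 196*sqrt(X)
t(3)*m = (196*sqrt(3))*(-3061) = -599956*sqrt(3)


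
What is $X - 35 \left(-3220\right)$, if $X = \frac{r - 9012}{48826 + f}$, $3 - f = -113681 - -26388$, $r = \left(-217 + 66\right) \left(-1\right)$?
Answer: $\frac{15340940539}{136122} \approx 1.127 \cdot 10^{5}$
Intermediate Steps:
$r = 151$ ($r = \left(-151\right) \left(-1\right) = 151$)
$f = 87296$ ($f = 3 - \left(-113681 - -26388\right) = 3 - \left(-113681 + 26388\right) = 3 - -87293 = 3 + 87293 = 87296$)
$X = - \frac{8861}{136122}$ ($X = \frac{151 - 9012}{48826 + 87296} = - \frac{8861}{136122} \approx -0.065096$)
$X - 35 \left(-3220\right) = - \frac{8861}{136122} - 35 \left(-3220\right) = - \frac{8861}{136122} - -112700 = - \frac{8861}{136122} + 112700 = \frac{15340940539}{136122}$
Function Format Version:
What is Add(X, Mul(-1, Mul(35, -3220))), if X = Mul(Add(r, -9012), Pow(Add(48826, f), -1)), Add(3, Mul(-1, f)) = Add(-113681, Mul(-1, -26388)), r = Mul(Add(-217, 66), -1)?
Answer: Rational(15340940539, 136122) ≈ 1.1270e+5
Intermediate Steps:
r = 151 (r = Mul(-151, -1) = 151)
f = 87296 (f = Add(3, Mul(-1, Add(-113681, Mul(-1, -26388)))) = Add(3, Mul(-1, Add(-113681, 26388))) = Add(3, Mul(-1, -87293)) = Add(3, 87293) = 87296)
X = Rational(-8861, 136122) (X = Mul(Add(151, -9012), Pow(Add(48826, 87296), -1)) = Mul(-8861, Pow(136122, -1)) = Mul(-8861, Rational(1, 136122)) = Rational(-8861, 136122) ≈ -0.065096)
Add(X, Mul(-1, Mul(35, -3220))) = Add(Rational(-8861, 136122), Mul(-1, Mul(35, -3220))) = Add(Rational(-8861, 136122), Mul(-1, -112700)) = Add(Rational(-8861, 136122), 112700) = Rational(15340940539, 136122)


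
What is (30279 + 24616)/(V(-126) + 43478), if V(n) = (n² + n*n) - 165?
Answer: 10979/15013 ≈ 0.73130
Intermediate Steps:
V(n) = -165 + 2*n² (V(n) = (n² + n²) - 165 = 2*n² - 165 = -165 + 2*n²)
(30279 + 24616)/(V(-126) + 43478) = (30279 + 24616)/((-165 + 2*(-126)²) + 43478) = 54895/((-165 + 2*15876) + 43478) = 54895/((-165 + 31752) + 43478) = 54895/(31587 + 43478) = 54895/75065 = 54895*(1/75065) = 10979/15013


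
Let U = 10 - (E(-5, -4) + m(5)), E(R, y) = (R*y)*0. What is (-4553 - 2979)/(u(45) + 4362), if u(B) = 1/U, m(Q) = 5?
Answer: -37660/21811 ≈ -1.7267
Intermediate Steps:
E(R, y) = 0
U = 5 (U = 10 - (0 + 5) = 10 - 1*5 = 10 - 5 = 5)
u(B) = ⅕ (u(B) = 1/5 = ⅕)
(-4553 - 2979)/(u(45) + 4362) = (-4553 - 2979)/(⅕ + 4362) = -7532/21811/5 = -7532*5/21811 = -37660/21811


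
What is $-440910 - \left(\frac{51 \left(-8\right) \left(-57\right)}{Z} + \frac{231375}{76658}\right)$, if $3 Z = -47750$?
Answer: $- \frac{806960630812953}{1830209750} \approx -4.4091 \cdot 10^{5}$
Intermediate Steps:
$Z = - \frac{47750}{3}$ ($Z = \frac{1}{3} \left(-47750\right) = - \frac{47750}{3} \approx -15917.0$)
$-440910 - \left(\frac{51 \left(-8\right) \left(-57\right)}{Z} + \frac{231375}{76658}\right) = -440910 - \left(\frac{51 \left(-8\right) \left(-57\right)}{- \frac{47750}{3}} + \frac{231375}{76658}\right) = -440910 - \left(\left(-408\right) \left(-57\right) \left(- \frac{3}{47750}\right) + 231375 \cdot \frac{1}{76658}\right) = -440910 - \left(23256 \left(- \frac{3}{47750}\right) + \frac{231375}{76658}\right) = -440910 - \left(- \frac{34884}{23875} + \frac{231375}{76658}\right) = -440910 - \frac{2849940453}{1830209750} = - \frac{806960630812953}{1830209750}$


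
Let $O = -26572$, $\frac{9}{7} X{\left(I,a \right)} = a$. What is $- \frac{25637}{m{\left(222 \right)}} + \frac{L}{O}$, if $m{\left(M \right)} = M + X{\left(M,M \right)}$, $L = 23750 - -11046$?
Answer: $- \frac{521219389}{7865312} \approx -66.268$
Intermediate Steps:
$X{\left(I,a \right)} = \frac{7 a}{9}$
$L = 34796$ ($L = 23750 + 11046 = 34796$)
$m{\left(M \right)} = \frac{16 M}{9}$ ($m{\left(M \right)} = M + \frac{7 M}{9} = \frac{16 M}{9}$)
$- \frac{25637}{m{\left(222 \right)}} + \frac{L}{O} = - \frac{25637}{\frac{16}{9} \cdot 222} + \frac{34796}{-26572} = - \frac{25637}{\frac{1184}{3}} + 34796 \left(- \frac{1}{26572}\right) = \left(-25637\right) \frac{3}{1184} - \frac{8699}{6643} = - \frac{76911}{1184} - \frac{8699}{6643} = - \frac{521219389}{7865312}$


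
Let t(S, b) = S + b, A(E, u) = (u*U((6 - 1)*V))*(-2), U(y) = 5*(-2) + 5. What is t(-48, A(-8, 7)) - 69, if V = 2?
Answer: -47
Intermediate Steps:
U(y) = -5 (U(y) = -10 + 5 = -5)
A(E, u) = 10*u (A(E, u) = (u*(-5))*(-2) = -5*u*(-2) = 10*u)
t(-48, A(-8, 7)) - 69 = (-48 + 10*7) - 69 = (-48 + 70) - 69 = 22 - 69 = -47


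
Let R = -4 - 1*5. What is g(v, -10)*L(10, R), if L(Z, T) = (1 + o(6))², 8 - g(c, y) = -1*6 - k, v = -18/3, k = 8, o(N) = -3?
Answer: 88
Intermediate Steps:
v = -6 (v = -18*⅓ = -6)
g(c, y) = 22 (g(c, y) = 8 - (-1*6 - 1*8) = 8 - (-6 - 8) = 8 - 1*(-14) = 8 + 14 = 22)
R = -9 (R = -4 - 5 = -9)
L(Z, T) = 4 (L(Z, T) = (1 - 3)² = (-2)² = 4)
g(v, -10)*L(10, R) = 22*4 = 88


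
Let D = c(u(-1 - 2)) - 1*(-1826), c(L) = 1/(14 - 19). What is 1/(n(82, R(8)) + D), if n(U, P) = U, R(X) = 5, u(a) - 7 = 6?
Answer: 5/9539 ≈ 0.00052416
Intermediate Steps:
u(a) = 13 (u(a) = 7 + 6 = 13)
c(L) = -1/5 (c(L) = 1/(-5) = -1/5)
D = 9129/5 (D = -1/5 - 1*(-1826) = -1/5 + 1826 = 9129/5 ≈ 1825.8)
1/(n(82, R(8)) + D) = 1/(82 + 9129/5) = 1/(9539/5) = 5/9539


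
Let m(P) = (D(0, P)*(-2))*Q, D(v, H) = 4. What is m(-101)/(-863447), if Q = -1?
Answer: -8/863447 ≈ -9.2652e-6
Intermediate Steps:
m(P) = 8 (m(P) = (4*(-2))*(-1) = -8*(-1) = 8)
m(-101)/(-863447) = 8/(-863447) = 8*(-1/863447) = -8/863447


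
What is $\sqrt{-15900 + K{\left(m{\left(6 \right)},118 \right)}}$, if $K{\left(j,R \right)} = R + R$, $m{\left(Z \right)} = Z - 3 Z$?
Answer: $4 i \sqrt{979} \approx 125.16 i$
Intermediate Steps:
$m{\left(Z \right)} = - 2 Z$
$K{\left(j,R \right)} = 2 R$
$\sqrt{-15900 + K{\left(m{\left(6 \right)},118 \right)}} = \sqrt{-15900 + 2 \cdot 118} = \sqrt{-15900 + 236} = \sqrt{-15664} = 4 i \sqrt{979}$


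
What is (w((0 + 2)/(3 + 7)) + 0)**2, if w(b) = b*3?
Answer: 9/25 ≈ 0.36000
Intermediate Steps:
w(b) = 3*b
(w((0 + 2)/(3 + 7)) + 0)**2 = (3*((0 + 2)/(3 + 7)) + 0)**2 = (3*(2/10) + 0)**2 = (3*(2*(1/10)) + 0)**2 = (3*(1/5) + 0)**2 = (3/5 + 0)**2 = (3/5)**2 = 9/25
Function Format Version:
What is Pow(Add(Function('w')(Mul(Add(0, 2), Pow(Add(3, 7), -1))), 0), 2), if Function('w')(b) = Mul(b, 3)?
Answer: Rational(9, 25) ≈ 0.36000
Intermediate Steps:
Function('w')(b) = Mul(3, b)
Pow(Add(Function('w')(Mul(Add(0, 2), Pow(Add(3, 7), -1))), 0), 2) = Pow(Add(Mul(3, Mul(Add(0, 2), Pow(Add(3, 7), -1))), 0), 2) = Pow(Add(Mul(3, Mul(2, Pow(10, -1))), 0), 2) = Pow(Add(Mul(3, Mul(2, Rational(1, 10))), 0), 2) = Pow(Add(Mul(3, Rational(1, 5)), 0), 2) = Pow(Add(Rational(3, 5), 0), 2) = Pow(Rational(3, 5), 2) = Rational(9, 25)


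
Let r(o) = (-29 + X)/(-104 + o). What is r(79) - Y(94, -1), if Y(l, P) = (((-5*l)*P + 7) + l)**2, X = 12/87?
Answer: -236378888/725 ≈ -3.2604e+5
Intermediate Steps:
X = 4/29 (X = 12*(1/87) = 4/29 ≈ 0.13793)
Y(l, P) = (7 + l - 5*P*l)**2 (Y(l, P) = ((-5*P*l + 7) + l)**2 = ((7 - 5*P*l) + l)**2 = (7 + l - 5*P*l)**2)
r(o) = -837/(29*(-104 + o)) (r(o) = (-29 + 4/29)/(-104 + o) = -837/(29*(-104 + o)))
r(79) - Y(94, -1) = -837/(-3016 + 29*79) - (7 + 94 - 5*(-1)*94)**2 = -837/(-3016 + 2291) - (7 + 94 + 470)**2 = -837/(-725) - 1*571**2 = -837*(-1/725) - 1*326041 = 837/725 - 326041 = -236378888/725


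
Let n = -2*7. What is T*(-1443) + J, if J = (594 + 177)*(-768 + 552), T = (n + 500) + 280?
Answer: -1271874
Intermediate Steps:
n = -14
T = 766 (T = (-14 + 500) + 280 = 486 + 280 = 766)
J = -166536 (J = 771*(-216) = -166536)
T*(-1443) + J = 766*(-1443) - 166536 = -1105338 - 166536 = -1271874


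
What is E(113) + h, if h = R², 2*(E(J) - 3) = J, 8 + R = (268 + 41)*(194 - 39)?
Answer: 4586329657/2 ≈ 2.2932e+9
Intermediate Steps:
R = 47887 (R = -8 + (268 + 41)*(194 - 39) = -8 + 309*155 = -8 + 47895 = 47887)
E(J) = 3 + J/2
h = 2293164769 (h = 47887² = 2293164769)
E(113) + h = (3 + (½)*113) + 2293164769 = (3 + 113/2) + 2293164769 = 119/2 + 2293164769 = 4586329657/2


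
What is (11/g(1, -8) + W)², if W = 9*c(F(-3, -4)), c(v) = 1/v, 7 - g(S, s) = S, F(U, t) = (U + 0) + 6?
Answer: 841/36 ≈ 23.361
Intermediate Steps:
F(U, t) = 6 + U (F(U, t) = U + 6 = 6 + U)
g(S, s) = 7 - S
W = 3 (W = 9/(6 - 3) = 9/3 = 9*(⅓) = 3)
(11/g(1, -8) + W)² = (11/(7 - 1*1) + 3)² = (11/(7 - 1) + 3)² = (11/6 + 3)² = (29/6)² = 841/36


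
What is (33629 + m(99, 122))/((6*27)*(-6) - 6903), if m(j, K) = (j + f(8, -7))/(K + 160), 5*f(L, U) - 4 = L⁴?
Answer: -9484297/2220750 ≈ -4.2708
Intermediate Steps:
f(L, U) = ⅘ + L⁴/5
m(j, K) = (820 + j)/(160 + K) (m(j, K) = (j + (⅘ + (⅕)*8⁴))/(K + 160) = (j + (⅘ + (⅕)*4096))/(160 + K) = (j + (⅘ + 4096/5))/(160 + K) = (j + 820)/(160 + K) = (820 + j)/(160 + K))
(33629 + m(99, 122))/((6*27)*(-6) - 6903) = (33629 + (820 + 99)/(160 + 122))/((6*27)*(-6) - 6903) = (33629 + 919/282)/(162*(-6) - 6903) = (33629 + (1/282)*919)/(-972 - 6903) = (33629 + 919/282)/(-7875) = (9484297/282)*(-1/7875) = -9484297/2220750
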